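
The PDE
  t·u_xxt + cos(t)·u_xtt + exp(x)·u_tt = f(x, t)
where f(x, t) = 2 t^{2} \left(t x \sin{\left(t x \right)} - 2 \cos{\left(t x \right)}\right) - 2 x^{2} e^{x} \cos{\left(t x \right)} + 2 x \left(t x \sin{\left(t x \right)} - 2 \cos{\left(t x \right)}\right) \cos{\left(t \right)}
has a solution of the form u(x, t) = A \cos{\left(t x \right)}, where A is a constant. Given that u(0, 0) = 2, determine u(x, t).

Substitute the ansatz u = A \cos{\left(t x \right)} into the left-hand side.
Derivatives of the ansatz:
  u_xxt = A t^{2} x \sin{\left(t x \right)} - 2 A t \cos{\left(t x \right)}
  u_xtt = A t x^{2} \sin{\left(t x \right)} - 2 A x \cos{\left(t x \right)}
  u_tt = - A x^{2} \cos{\left(t x \right)}
Term by term:
  t·u_xxt = A t^{3} x \sin{\left(t x \right)} - 2 A t^{2} \cos{\left(t x \right)}
  cos(t)·u_xtt = A t x^{2} \sin{\left(t x \right)} \cos{\left(t \right)} - 2 A x \cos{\left(t \right)} \cos{\left(t x \right)}
  exp(x)·u_tt = - A x^{2} e^{x} \cos{\left(t x \right)}
So the left-hand side equals
  A t^{3} x \sin{\left(t x \right)} - 2 A t^{2} \cos{\left(t x \right)} + A t x^{2} \sin{\left(t x \right)} \cos{\left(t \right)} - A x^{2} e^{x} \cos{\left(t x \right)} - 2 A x \cos{\left(t \right)} \cos{\left(t x \right)}
This must equal f(x, t) identically; expanded, f = 2 t^{3} x \sin{\left(t x \right)} - 4 t^{2} \cos{\left(t x \right)} + 2 t x^{2} \sin{\left(t x \right)} \cos{\left(t \right)} - 2 x^{2} e^{x} \cos{\left(t x \right)} - 4 x \cos{\left(t \right)} \cos{\left(t x \right)}.
Matching coefficients of the independent functions:
  [t^{2} \cos{\left(t x \right)}, x \cos{\left(t \right)} \cos{\left(t x \right)}]:  - 2 A = -4
  [t^{3} x \sin{\left(t x \right)}, t x^{2} \sin{\left(t x \right)} \cos{\left(t \right)}]:  A = 2
  [x^{2} e^{x} \cos{\left(t x \right)}]:  - A = -2
Solving: A = 2.
Check against the point condition:
  u(0, 0) = 2  ⟹  A = 2  ✓
Hence u(x, t) = 2 \cos{\left(t x \right)}.

Answer: u(x, t) = 2 \cos{\left(t x \right)}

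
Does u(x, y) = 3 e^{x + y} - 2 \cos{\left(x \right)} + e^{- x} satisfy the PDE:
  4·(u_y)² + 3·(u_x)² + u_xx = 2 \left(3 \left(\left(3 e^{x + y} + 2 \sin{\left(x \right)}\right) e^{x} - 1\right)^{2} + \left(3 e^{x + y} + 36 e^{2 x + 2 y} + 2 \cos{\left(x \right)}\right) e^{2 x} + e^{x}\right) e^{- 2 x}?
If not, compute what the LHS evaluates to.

Evaluate each term of the left-hand side for u = 3 e^{x + y} - 2 \cos{\left(x \right)} + e^{- x}.
Derivatives:
  u_y = 3 e^{x} e^{y}
  u_x = 3 e^{x} e^{y} + 2 \sin{\left(x \right)} - e^{- x}
  u_xx = 3 e^{x} e^{y} + 2 \cos{\left(x \right)} + e^{- x}
Terms:
  4·(u_y)² = 36 e^{2 x + 2 y}
  3·(u_x)² = 3 \left(\left(3 e^{x + y} + 2 \sin{\left(x \right)}\right) e^{x} - 1\right)^{2} e^{- 2 x}
  u_xx = 3 e^{x + y} + 2 \cos{\left(x \right)} + e^{- x}
Sum: LHS = \left(3 \left(\left(3 e^{x + y} + 2 \sin{\left(x \right)}\right) e^{x} - 1\right)^{2} + \left(3 e^{x + y} + 36 e^{2 x + 2 y} + 2 \cos{\left(x \right)}\right) e^{2 x} + e^{x}\right) e^{- 2 x}
Given right-hand side: 2 \left(3 \left(\left(3 e^{x + y} + 2 \sin{\left(x \right)}\right) e^{x} - 1\right)^{2} + \left(3 e^{x + y} + 36 e^{2 x + 2 y} + 2 \cos{\left(x \right)}\right) e^{2 x} + e^{x}\right) e^{- 2 x}. Difference LHS − RHS = \left(- 3 \left(\left(3 e^{x + y} + 2 \sin{\left(x \right)}\right) e^{x} - 1\right)^{2} + \left(- 3 e^{x + y} - 36 e^{2 x + 2 y} - 2 \cos{\left(x \right)}\right) e^{2 x} - e^{x}\right) e^{- 2 x} ≠ 0, so u is not a solution.

Answer: No, the LHS evaluates to \left(3 \left(\left(3 e^{x + y} + 2 \sin{\left(x \right)}\right) e^{x} - 1\right)^{2} + \left(3 e^{x + y} + 36 e^{2 x + 2 y} + 2 \cos{\left(x \right)}\right) e^{2 x} + e^{x}\right) e^{- 2 x}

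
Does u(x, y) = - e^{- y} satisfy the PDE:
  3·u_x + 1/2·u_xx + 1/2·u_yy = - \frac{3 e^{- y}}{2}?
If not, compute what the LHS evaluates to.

Evaluate each term of the left-hand side for u = - e^{- y}.
Derivatives:
  u_x = 0
  u_xx = 0
  u_yy = - e^{- y}
Terms:
  3·u_x = 0
  1/2·u_xx = 0
  1/2·u_yy = - \frac{e^{- y}}{2}
Sum: LHS = - \frac{e^{- y}}{2}
Given right-hand side: - \frac{3 e^{- y}}{2}. Difference LHS − RHS = e^{- y} ≠ 0, so u is not a solution.

Answer: No, the LHS evaluates to - \frac{e^{- y}}{2}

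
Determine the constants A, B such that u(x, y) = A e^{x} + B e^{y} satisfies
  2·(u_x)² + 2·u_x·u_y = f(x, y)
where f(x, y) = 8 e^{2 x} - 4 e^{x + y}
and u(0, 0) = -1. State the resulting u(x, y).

Answer: u(x, y) = - 2 e^{x} + e^{y}

Derivation:
Substitute the ansatz u = A e^{x} + B e^{y} into the left-hand side.
Derivatives of the ansatz:
  u_x = A e^{x}
  u_y = B e^{y}
Term by term:
  2·(u_x)² = 2 A^{2} e^{2 x}
  2·u_x·u_y = 2 A B e^{x} e^{y}
So the left-hand side equals
  2 A^{2} e^{2 x} + 2 A B e^{x} e^{y}
This must equal f(x, y) identically; expanded, f = 8 e^{2 x} - 4 e^{x} e^{y}.
Matching coefficients of the independent functions:
  [e^{x} e^{y}]:  2 A B = -4
  [e^{2 x}]:  2 A^{2} = 8
These equations allow (A, B) = (-2, 1) or (2, -1).
Impose the point condition(s):
  u(0, 0) = -1  ⟹  A + B = -1
Only A = -2, B = 1 satisfies everything.
Hence u(x, y) = - 2 e^{x} + e^{y}.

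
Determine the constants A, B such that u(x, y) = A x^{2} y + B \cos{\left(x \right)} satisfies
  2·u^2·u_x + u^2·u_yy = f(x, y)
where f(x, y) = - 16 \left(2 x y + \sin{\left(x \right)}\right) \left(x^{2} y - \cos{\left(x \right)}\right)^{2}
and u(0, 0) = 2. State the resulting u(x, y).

Substitute the ansatz u = A x^{2} y + B \cos{\left(x \right)} into the left-hand side.
Derivatives of the ansatz:
  u_x = 2 A x y - B \sin{\left(x \right)}
  u_yy = 0
Term by term:
  2·u^2·u_x = 4 A^{3} x^{5} y^{3} - 2 A^{2} B x^{4} y^{2} \sin{\left(x \right)} + 8 A^{2} B x^{3} y^{2} \cos{\left(x \right)} - 4 A B^{2} x^{2} y \sin{\left(x \right)} \cos{\left(x \right)} + 4 A B^{2} x y \cos^{2}{\left(x \right)} - 2 B^{3} \sin{\left(x \right)} \cos^{2}{\left(x \right)}
  u^2·u_yy = 0
So the left-hand side equals
  4 A^{3} x^{5} y^{3} - 2 A^{2} B x^{4} y^{2} \sin{\left(x \right)} + 8 A^{2} B x^{3} y^{2} \cos{\left(x \right)} - 4 A B^{2} x^{2} y \sin{\left(x \right)} \cos{\left(x \right)} + 4 A B^{2} x y \cos^{2}{\left(x \right)} - 2 B^{3} \sin{\left(x \right)} \cos^{2}{\left(x \right)}
This must equal f(x, y) identically; expanded, f = - 32 x^{5} y^{3} - 16 x^{4} y^{2} \sin{\left(x \right)} + 64 x^{3} y^{2} \cos{\left(x \right)} + 32 x^{2} y \sin{\left(x \right)} \cos{\left(x \right)} - 32 x y \cos^{2}{\left(x \right)} - 16 \sin{\left(x \right)} \cos^{2}{\left(x \right)}.
Matching coefficients of the independent functions:
  [x^{5} y^{3}]:  4 A^{3} = -32
  [\sin{\left(x \right)} \cos^{2}{\left(x \right)}]:  - 2 B^{3} = -16
  [x y \cos^{2}{\left(x \right)}]:  4 A B^{2} = -32
  [x^{3} y^{2} \cos{\left(x \right)}]:  8 A^{2} B = 64
  [x^{4} y^{2} \sin{\left(x \right)}]:  - 2 A^{2} B = -16
  [x^{2} y \sin{\left(x \right)} \cos{\left(x \right)}]:  - 4 A B^{2} = 32
Solving: A = -2, B = 2.
Check against the point condition:
  u(0, 0) = 2  ⟹  B = 2  ✓
Hence u(x, y) = - 2 x^{2} y + 2 \cos{\left(x \right)}.

Answer: u(x, y) = - 2 x^{2} y + 2 \cos{\left(x \right)}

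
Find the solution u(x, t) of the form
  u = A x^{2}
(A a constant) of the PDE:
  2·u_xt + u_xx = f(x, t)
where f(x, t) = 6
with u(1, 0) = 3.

Substitute the ansatz u = A x^{2} into the left-hand side.
Derivatives of the ansatz:
  u_xt = 0
  u_xx = 2 A
Term by term:
  2·u_xt = 0
  u_xx = 2 A
So the left-hand side equals
  2 A
This must equal f(x, t) = 6 identically.
Matching coefficients of the independent functions:
  [constant term]:  2 A = 6
Solving: A = 3.
Check against the point condition:
  u(1, 0) = 3  ⟹  A = 3  ✓
Hence u(x, t) = 3 x^{2}.

Answer: u(x, t) = 3 x^{2}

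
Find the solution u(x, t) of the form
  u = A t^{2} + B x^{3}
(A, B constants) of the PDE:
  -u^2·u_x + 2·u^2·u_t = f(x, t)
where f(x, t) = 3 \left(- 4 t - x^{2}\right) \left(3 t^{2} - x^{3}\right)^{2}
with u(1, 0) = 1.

Substitute the ansatz u = A t^{2} + B x^{3} into the left-hand side.
Derivatives of the ansatz:
  u_x = 3 B x^{2}
  u_t = 2 A t
Term by term:
  -u^2·u_x = - 3 A^{2} B t^{4} x^{2} - 6 A B^{2} t^{2} x^{5} - 3 B^{3} x^{8}
  2·u^2·u_t = 4 A^{3} t^{5} + 8 A^{2} B t^{3} x^{3} + 4 A B^{2} t x^{6}
So the left-hand side equals
  4 A^{3} t^{5} - 3 A^{2} B t^{4} x^{2} + 8 A^{2} B t^{3} x^{3} - 6 A B^{2} t^{2} x^{5} + 4 A B^{2} t x^{6} - 3 B^{3} x^{8}
This must equal f(x, t) identically; expanded, f = - 108 t^{5} - 27 t^{4} x^{2} + 72 t^{3} x^{3} + 18 t^{2} x^{5} - 12 t x^{6} - 3 x^{8}.
Matching coefficients of the independent functions:
  [t^{5}]:  4 A^{3} = -108
  [x^{8}]:  - 3 B^{3} = -3
  [t x^{6}]:  4 A B^{2} = -12
  [t^{2} x^{5}]:  - 6 A B^{2} = 18
  [t^{3} x^{3}]:  8 A^{2} B = 72
  [t^{4} x^{2}]:  - 3 A^{2} B = -27
Solving: A = -3, B = 1.
Check against the point condition:
  u(1, 0) = 1  ⟹  B = 1  ✓
Hence u(x, t) = - 3 t^{2} + x^{3}.

Answer: u(x, t) = - 3 t^{2} + x^{3}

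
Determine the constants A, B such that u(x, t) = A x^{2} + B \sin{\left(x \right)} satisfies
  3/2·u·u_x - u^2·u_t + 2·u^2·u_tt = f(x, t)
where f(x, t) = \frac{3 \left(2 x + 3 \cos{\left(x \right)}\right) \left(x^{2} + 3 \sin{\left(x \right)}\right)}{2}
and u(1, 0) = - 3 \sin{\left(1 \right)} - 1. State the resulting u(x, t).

Substitute the ansatz u = A x^{2} + B \sin{\left(x \right)} into the left-hand side.
Derivatives of the ansatz:
  u_x = 2 A x + B \cos{\left(x \right)}
  u_t = 0
  u_tt = 0
Term by term:
  3/2·u·u_x = 3 A^{2} x^{3} + \frac{3 A B x^{2} \cos{\left(x \right)}}{2} + 3 A B x \sin{\left(x \right)} + \frac{3 B^{2} \sin{\left(x \right)} \cos{\left(x \right)}}{2}
  -u^2·u_t = 0
  2·u^2·u_tt = 0
So the left-hand side equals
  3 A^{2} x^{3} + \frac{3 A B x^{2} \cos{\left(x \right)}}{2} + 3 A B x \sin{\left(x \right)} + \frac{3 B^{2} \sin{\left(x \right)} \cos{\left(x \right)}}{2}
This must equal f(x, t) identically; expanded, f = 3 x^{3} + \frac{9 x^{2} \cos{\left(x \right)}}{2} + 9 x \sin{\left(x \right)} + \frac{27 \sin{\left(x \right)} \cos{\left(x \right)}}{2}.
Matching coefficients of the independent functions:
  [x^{3}]:  3 A^{2} = 3
  [x \sin{\left(x \right)}]:  3 A B = 9
  [x^{2} \cos{\left(x \right)}]:  \frac{3 A B}{2} = \frac{9}{2}
  [\sin{\left(x \right)} \cos{\left(x \right)}]:  \frac{3 B^{2}}{2} = \frac{27}{2}
These equations allow (A, B) = (-1, -3) or (1, 3).
Impose the point condition(s):
  u(1, 0) = - 3 \sin{\left(1 \right)} - 1  ⟹  A + B \sin{\left(1 \right)} = - 3 \sin{\left(1 \right)} - 1
Only A = -1, B = -3 satisfies everything.
Hence u(x, t) = - x^{2} - 3 \sin{\left(x \right)}.

Answer: u(x, t) = - x^{2} - 3 \sin{\left(x \right)}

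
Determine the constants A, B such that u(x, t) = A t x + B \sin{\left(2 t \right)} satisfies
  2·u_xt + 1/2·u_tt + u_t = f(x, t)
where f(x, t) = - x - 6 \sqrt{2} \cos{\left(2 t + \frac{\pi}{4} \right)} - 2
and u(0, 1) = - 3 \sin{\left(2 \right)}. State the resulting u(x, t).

Answer: u(x, t) = - t x - 3 \sin{\left(2 t \right)}

Derivation:
Substitute the ansatz u = A t x + B \sin{\left(2 t \right)} into the left-hand side.
Derivatives of the ansatz:
  u_xt = A
  u_tt = - 4 B \sin{\left(2 t \right)}
  u_t = A x + 2 B \cos{\left(2 t \right)}
Term by term:
  2·u_xt = 2 A
  1/2·u_tt = - 2 B \sin{\left(2 t \right)}
  u_t = A x + 2 B \cos{\left(2 t \right)}
So the left-hand side equals
  A x + 2 A - 2 B \sin{\left(2 t \right)} + 2 B \cos{\left(2 t \right)}
This must equal f(x, t) identically; expanded, f = - x + 6 \sin{\left(2 t \right)} - 6 \cos{\left(2 t \right)} - 2.
Matching coefficients of the independent functions:
  [constant term]:  2 A = -2
  [x]:  A = -1
  [\sin{\left(2 t \right)}]:  - 2 B = 6
  [\cos{\left(2 t \right)}]:  2 B = -6
Solving: A = -1, B = -3.
Check against the point condition:
  u(0, 1) = - 3 \sin{\left(2 \right)}  ⟹  B \sin{\left(2 \right)} = - 3 \sin{\left(2 \right)}  ✓
Hence u(x, t) = - t x - 3 \sin{\left(2 t \right)}.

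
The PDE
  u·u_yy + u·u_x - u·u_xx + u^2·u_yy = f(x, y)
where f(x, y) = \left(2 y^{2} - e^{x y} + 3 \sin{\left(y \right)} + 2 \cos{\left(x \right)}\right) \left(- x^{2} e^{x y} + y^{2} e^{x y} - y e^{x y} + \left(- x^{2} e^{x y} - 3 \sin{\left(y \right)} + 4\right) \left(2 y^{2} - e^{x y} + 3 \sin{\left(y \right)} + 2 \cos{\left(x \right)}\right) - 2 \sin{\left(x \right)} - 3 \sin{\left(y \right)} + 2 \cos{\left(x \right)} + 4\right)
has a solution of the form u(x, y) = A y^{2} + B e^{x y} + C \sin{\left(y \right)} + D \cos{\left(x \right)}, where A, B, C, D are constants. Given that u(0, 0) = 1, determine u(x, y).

Substitute the ansatz u = A y^{2} + B e^{x y} + C \sin{\left(y \right)} + D \cos{\left(x \right)} into the left-hand side.
Derivatives of the ansatz:
  u_yy = 2 A + B x^{2} e^{x y} - C \sin{\left(y \right)}
  u_x = B y e^{x y} - D \sin{\left(x \right)}
  u_xx = B y^{2} e^{x y} - D \cos{\left(x \right)}
Term by term:
  u·u_yy = 2 A^{2} y^{2} + A B x^{2} y^{2} e^{x y} + 2 A B e^{x y} - A C y^{2} \sin{\left(y \right)} + 2 A C \sin{\left(y \right)} + 2 A D \cos{\left(x \right)} + B^{2} x^{2} e^{2 x y} + B C x^{2} e^{x y} \sin{\left(y \right)} - B C e^{x y} \sin{\left(y \right)} + B D x^{2} e^{x y} \cos{\left(x \right)} - C^{2} \sin^{2}{\left(y \right)} - C D \sin{\left(y \right)} \cos{\left(x \right)}
  u·u_x = A B y^{3} e^{x y} - A D y^{2} \sin{\left(x \right)} + B^{2} y e^{2 x y} + B C y e^{x y} \sin{\left(y \right)} + B D y e^{x y} \cos{\left(x \right)} - B D e^{x y} \sin{\left(x \right)} - C D \sin{\left(x \right)} \sin{\left(y \right)} - D^{2} \sin{\left(x \right)} \cos{\left(x \right)}
  -u·u_xx = - A B y^{4} e^{x y} + A D y^{2} \cos{\left(x \right)} - B^{2} y^{2} e^{2 x y} - B C y^{2} e^{x y} \sin{\left(y \right)} - B D y^{2} e^{x y} \cos{\left(x \right)} + B D e^{x y} \cos{\left(x \right)} + C D \sin{\left(y \right)} \cos{\left(x \right)} + D^{2} \cos^{2}{\left(x \right)}
  u^2·u_yy = 2 A^{3} y^{4} + A^{2} B x^{2} y^{4} e^{x y} + 4 A^{2} B y^{2} e^{x y} - A^{2} C y^{4} \sin{\left(y \right)} + 4 A^{2} C y^{2} \sin{\left(y \right)} + 4 A^{2} D y^{2} \cos{\left(x \right)} + 2 A B^{2} x^{2} y^{2} e^{2 x y} + 2 A B^{2} e^{2 x y} + 2 A B C x^{2} y^{2} e^{x y} \sin{\left(y \right)} - 2 A B C y^{2} e^{x y} \sin{\left(y \right)} + 4 A B C e^{x y} \sin{\left(y \right)} + 2 A B D x^{2} y^{2} e^{x y} \cos{\left(x \right)} + 4 A B D e^{x y} \cos{\left(x \right)} - 2 A C^{2} y^{2} \sin^{2}{\left(y \right)} + 2 A C^{2} \sin^{2}{\left(y \right)} - 2 A C D y^{2} \sin{\left(y \right)} \cos{\left(x \right)} + 4 A C D \sin{\left(y \right)} \cos{\left(x \right)} + 2 A D^{2} \cos^{2}{\left(x \right)} + B^{3} x^{2} e^{3 x y} + 2 B^{2} C x^{2} e^{2 x y} \sin{\left(y \right)} - B^{2} C e^{2 x y} \sin{\left(y \right)} + 2 B^{2} D x^{2} e^{2 x y} \cos{\left(x \right)} + B C^{2} x^{2} e^{x y} \sin^{2}{\left(y \right)} - 2 B C^{2} e^{x y} \sin^{2}{\left(y \right)} + 2 B C D x^{2} e^{x y} \sin{\left(y \right)} \cos{\left(x \right)} - 2 B C D e^{x y} \sin{\left(y \right)} \cos{\left(x \right)} + B D^{2} x^{2} e^{x y} \cos^{2}{\left(x \right)} - C^{3} \sin^{3}{\left(y \right)} - 2 C^{2} D \sin^{2}{\left(y \right)} \cos{\left(x \right)} - C D^{2} \sin{\left(y \right)} \cos^{2}{\left(x \right)}
Sum these and collect like terms in the independent variables.
This must equal f(x, y) identically; expanded, f = - 4 x^{2} y^{4} e^{x y} + 4 x^{2} y^{2} e^{2 x y} - 12 x^{2} y^{2} e^{x y} \sin{\left(y \right)} - 8 x^{2} y^{2} e^{x y} \cos{\left(x \right)} - 2 x^{2} y^{2} e^{x y} - x^{2} e^{3 x y} + 6 x^{2} e^{2 x y} \sin{\left(y \right)} + 4 x^{2} e^{2 x y} \cos{\left(x \right)} + x^{2} e^{2 x y} - 9 x^{2} e^{x y} \sin^{2}{\left(y \right)} - 12 x^{2} e^{x y} \sin{\left(y \right)} \cos{\left(x \right)} - 3 x^{2} e^{x y} \sin{\left(y \right)} - 4 x^{2} e^{x y} \cos^{2}{\left(x \right)} - 2 x^{2} e^{x y} \cos{\left(x \right)} + 2 y^{4} e^{x y} - 12 y^{4} \sin{\left(y \right)} + 16 y^{4} - 2 y^{3} e^{x y} - y^{2} e^{2 x y} + 15 y^{2} e^{x y} \sin{\left(y \right)} + 2 y^{2} e^{x y} \cos{\left(x \right)} - 16 y^{2} e^{x y} - 4 y^{2} \sin{\left(x \right)} - 36 y^{2} \sin^{2}{\left(y \right)} - 24 y^{2} \sin{\left(y \right)} \cos{\left(x \right)} + 42 y^{2} \sin{\left(y \right)} + 36 y^{2} \cos{\left(x \right)} + 8 y^{2} + y e^{2 x y} - 3 y e^{x y} \sin{\left(y \right)} - 2 y e^{x y} \cos{\left(x \right)} - 3 e^{2 x y} \sin{\left(y \right)} + 4 e^{2 x y} + 2 e^{x y} \sin{\left(x \right)} + 18 e^{x y} \sin^{2}{\left(y \right)} + 12 e^{x y} \sin{\left(y \right)} \cos{\left(x \right)} - 21 e^{x y} \sin{\left(y \right)} - 18 e^{x y} \cos{\left(x \right)} - 4 e^{x y} - 6 \sin{\left(x \right)} \sin{\left(y \right)} - 4 \sin{\left(x \right)} \cos{\left(x \right)} - 27 \sin^{3}{\left(y \right)} - 36 \sin^{2}{\left(y \right)} \cos{\left(x \right)} + 27 \sin^{2}{\left(y \right)} - 12 \sin{\left(y \right)} \cos^{2}{\left(x \right)} + 48 \sin{\left(y \right)} \cos{\left(x \right)} + 12 \sin{\left(y \right)} + 20 \cos^{2}{\left(x \right)} + 8 \cos{\left(x \right)}.
Matching coefficients of the independent functions:
(each divided by its leading coefficient; functions giving the same equation are listed together)
  [y^{2}]:  A^{2} - 4 = 0
  [y^{4}]:  A^{3} - 8 = 0
  [x^{2} e^{2 x y}, y e^{2 x y}, y^{2} e^{2 x y}]:  B^{2} - 1 = 0
  [x^{2} e^{3 x y}]:  B^{3} + 1 = 0
  [y^{2} e^{x y}, x^{2} y^{4} e^{x y}]:  A^{2} B + 4 = 0
  [y^{2} \sin{\left(x \right)}, \cos{\left(x \right)}]:  A D - 4 = 0
  [y^{2} \sin{\left(y \right)}]:  A^{2} C - \frac{A C}{4} - \frac{21}{2} = 0
  [y^{2} \sin^{2}{\left(y \right)}]:  A C^{2} - 18 = 0
  [y^{2} \cos{\left(x \right)}]:  A^{2} D + \frac{A D}{4} - 9 = 0
  [y^{3} e^{x y}, y^{4} e^{x y}, x^{2} y^{2} e^{x y}, …]:  A B + 2 = 0
  [y^{4} \sin{\left(y \right)}]:  A^{2} C - 12 = 0
  [e^{x y} \sin{\left(x \right)}, x^{2} e^{x y} \cos{\left(x \right)}, y e^{x y} \cos{\left(x \right)}, …]:  B D + 2 = 0
  [e^{x y} \sin{\left(y \right)}]:  A B C - \frac{B C}{4} + \frac{21}{4} = 0
  [e^{x y} \sin^{2}{\left(y \right)}, x^{2} e^{x y} \sin^{2}{\left(y \right)}]:  B C^{2} + 9 = 0
  [e^{x y} \cos{\left(x \right)}]:  A B D + \frac{B D}{4} + \frac{9}{2} = 0
  [e^{2 x y} \sin{\left(y \right)}, x^{2} e^{2 x y} \sin{\left(y \right)}]:  B^{2} C - 3 = 0
  [\sin{\left(x \right)} \sin{\left(y \right)}]:  C D - 6 = 0
  [\sin{\left(x \right)} \cos{\left(x \right)}]:  D^{2} - 4 = 0
  [\sin{\left(y \right)} \cos{\left(x \right)}, y^{2} \sin{\left(y \right)} \cos{\left(x \right)}]:  A C D - 12 = 0
  [\sin{\left(y \right)} \cos^{2}{\left(x \right)}]:  C D^{2} - 12 = 0
  [\sin^{2}{\left(y \right)} \cos{\left(x \right)}]:  C^{2} D - 18 = 0
  [x^{2} y^{2} e^{2 x y}, e^{2 x y}]:  A B^{2} - 2 = 0
  [x^{2} e^{x y} \sin{\left(y \right)}, y e^{x y} \sin{\left(y \right)}]:  B C + 3 = 0
  [x^{2} e^{x y} \cos^{2}{\left(x \right)}]:  B D^{2} + 4 = 0
  [x^{2} e^{2 x y} \cos{\left(x \right)}]:  B^{2} D - 2 = 0
  [y^{2} e^{x y} \sin{\left(y \right)}]:  A B C + \frac{B C}{2} + \frac{15}{2} = 0
  [e^{x y} \sin{\left(y \right)} \cos{\left(x \right)}, x^{2} e^{x y} \sin{\left(y \right)} \cos{\left(x \right)}]:  B C D + 6 = 0
  [x^{2} y^{2} e^{x y} \sin{\left(y \right)}]:  A B C + 6 = 0
  [x^{2} y^{2} e^{x y} \cos{\left(x \right)}]:  A B D + 4 = 0
  [\sin{\left(y \right)}]:  A C - 6 = 0
  [\sin^{2}{\left(y \right)}]:  A C^{2} - \frac{C^{2}}{2} - \frac{27}{2} = 0
  [\sin^{3}{\left(y \right)}]:  C^{3} - 27 = 0
  [\cos^{2}{\left(x \right)}]:  A D^{2} + \frac{D^{2}}{2} - 10 = 0
Solving: A = 2, B = -1, C = 3, D = 2.
Check against the point condition:
  u(0, 0) = 1  ⟹  B + D = 1  ✓
Hence u(x, y) = 2 y^{2} - e^{x y} + 3 \sin{\left(y \right)} + 2 \cos{\left(x \right)}.

Answer: u(x, y) = 2 y^{2} - e^{x y} + 3 \sin{\left(y \right)} + 2 \cos{\left(x \right)}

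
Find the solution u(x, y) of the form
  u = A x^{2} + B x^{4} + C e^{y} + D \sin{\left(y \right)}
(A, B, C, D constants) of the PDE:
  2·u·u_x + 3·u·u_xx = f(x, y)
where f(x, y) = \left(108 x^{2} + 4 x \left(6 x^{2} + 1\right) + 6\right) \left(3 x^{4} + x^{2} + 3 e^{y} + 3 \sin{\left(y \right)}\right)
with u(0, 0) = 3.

Substitute the ansatz u = A x^{2} + B x^{4} + C e^{y} + D \sin{\left(y \right)} into the left-hand side.
Derivatives of the ansatz:
  u_x = 2 A x + 4 B x^{3}
  u_xx = 2 A + 12 B x^{2}
Term by term:
  2·u·u_x = 4 A^{2} x^{3} + 12 A B x^{5} + 4 A C x e^{y} + 4 A D x \sin{\left(y \right)} + 8 B^{2} x^{7} + 8 B C x^{3} e^{y} + 8 B D x^{3} \sin{\left(y \right)}
  3·u·u_xx = 6 A^{2} x^{2} + 42 A B x^{4} + 6 A C e^{y} + 6 A D \sin{\left(y \right)} + 36 B^{2} x^{6} + 36 B C x^{2} e^{y} + 36 B D x^{2} \sin{\left(y \right)}
So the left-hand side equals
  4 A^{2} x^{3} + 6 A^{2} x^{2} + 12 A B x^{5} + 42 A B x^{4} + 4 A C x e^{y} + 6 A C e^{y} + 4 A D x \sin{\left(y \right)} + 6 A D \sin{\left(y \right)} + 8 B^{2} x^{7} + 36 B^{2} x^{6} + 8 B C x^{3} e^{y} + 36 B C x^{2} e^{y} + 8 B D x^{3} \sin{\left(y \right)} + 36 B D x^{2} \sin{\left(y \right)}
This must equal f(x, y) identically; expanded, f = 72 x^{7} + 324 x^{6} + 36 x^{5} + 126 x^{4} + 72 x^{3} e^{y} + 72 x^{3} \sin{\left(y \right)} + 4 x^{3} + 324 x^{2} e^{y} + 324 x^{2} \sin{\left(y \right)} + 6 x^{2} + 12 x e^{y} + 12 x \sin{\left(y \right)} + 18 e^{y} + 18 \sin{\left(y \right)}.
Matching coefficients of the independent functions:
  [x^{2}]:  6 A^{2} = 6
  [x^{3}]:  4 A^{2} = 4
  [x^{4}]:  42 A B = 126
  [x^{5}]:  12 A B = 36
  [x^{6}]:  36 B^{2} = 324
  [x^{7}]:  8 B^{2} = 72
  [x e^{y}]:  4 A C = 12
  [x \sin{\left(y \right)}]:  4 A D = 12
  [x^{2} e^{y}]:  36 B C = 324
  [x^{2} \sin{\left(y \right)}]:  36 B D = 324
  [x^{3} e^{y}]:  8 B C = 72
  [x^{3} \sin{\left(y \right)}]:  8 B D = 72
  [e^{y}]:  6 A C = 18
  [\sin{\left(y \right)}]:  6 A D = 18
These equations allow (A, B, C, D) = (-1, -3, -3, -3) or (1, 3, 3, 3).
Impose the point condition(s):
  u(0, 0) = 3  ⟹  C = 3
Only A = 1, B = 3, C = 3, D = 3 satisfies everything.
Hence u(x, y) = 3 x^{4} + x^{2} + 3 e^{y} + 3 \sin{\left(y \right)}.

Answer: u(x, y) = 3 x^{4} + x^{2} + 3 e^{y} + 3 \sin{\left(y \right)}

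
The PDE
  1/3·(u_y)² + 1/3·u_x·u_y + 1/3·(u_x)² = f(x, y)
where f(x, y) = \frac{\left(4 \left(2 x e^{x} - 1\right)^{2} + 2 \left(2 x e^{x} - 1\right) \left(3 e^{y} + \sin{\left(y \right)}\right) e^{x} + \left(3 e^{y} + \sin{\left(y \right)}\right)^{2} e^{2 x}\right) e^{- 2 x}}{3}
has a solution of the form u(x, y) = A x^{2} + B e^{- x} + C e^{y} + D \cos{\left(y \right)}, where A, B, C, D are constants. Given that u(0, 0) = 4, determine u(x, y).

Substitute the ansatz u = A x^{2} + B e^{- x} + C e^{y} + D \cos{\left(y \right)} into the left-hand side.
Derivatives of the ansatz:
  u_y = C e^{y} - D \sin{\left(y \right)}
  u_x = 2 A x - B e^{- x}
Term by term:
  1/3·(u_y)² = \frac{C^{2} e^{2 y}}{3} - \frac{2 C D e^{y} \sin{\left(y \right)}}{3} + \frac{D^{2} \sin^{2}{\left(y \right)}}{3}
  1/3·u_x·u_y = \frac{2 A C x e^{y}}{3} - \frac{2 A D x \sin{\left(y \right)}}{3} - \frac{B C e^{- x} e^{y}}{3} + \frac{B D e^{- x} \sin{\left(y \right)}}{3}
  1/3·(u_x)² = \frac{4 A^{2} x^{2}}{3} - \frac{4 A B x e^{- x}}{3} + \frac{B^{2} e^{- 2 x}}{3}
So the left-hand side equals
  \frac{4 A^{2} x^{2}}{3} - \frac{4 A B x e^{- x}}{3} + \frac{2 A C x e^{y}}{3} - \frac{2 A D x \sin{\left(y \right)}}{3} + \frac{B^{2} e^{- 2 x}}{3} - \frac{B C e^{- x} e^{y}}{3} + \frac{B D e^{- x} \sin{\left(y \right)}}{3} + \frac{C^{2} e^{2 y}}{3} - \frac{2 C D e^{y} \sin{\left(y \right)}}{3} + \frac{D^{2} \sin^{2}{\left(y \right)}}{3}
This must equal f(x, y) identically; expanded, f = \frac{16 x^{2}}{3} + 4 x e^{y} + \frac{4 x \sin{\left(y \right)}}{3} - \frac{16 x e^{- x}}{3} + 3 e^{2 y} + 2 e^{y} \sin{\left(y \right)} + \frac{\sin^{2}{\left(y \right)}}{3} - 2 e^{- x} e^{y} - \frac{2 e^{- x} \sin{\left(y \right)}}{3} + \frac{4 e^{- 2 x}}{3}.
Matching coefficients of the independent functions:
  [x^{2}]:  \frac{4 A^{2}}{3} = \frac{16}{3}
  [x e^{- x}]:  - \frac{4 A B}{3} = - \frac{16}{3}
  [x e^{y}]:  \frac{2 A C}{3} = 4
  [x \sin{\left(y \right)}]:  - \frac{2 A D}{3} = \frac{4}{3}
  [e^{- x} e^{y}]:  - \frac{B C}{3} = -2
  [e^{- x} \sin{\left(y \right)}]:  \frac{B D}{3} = - \frac{2}{3}
  [e^{y} \sin{\left(y \right)}]:  - \frac{2 C D}{3} = 2
  [e^{- 2 x}]:  \frac{B^{2}}{3} = \frac{4}{3}
  [e^{2 y}]:  \frac{C^{2}}{3} = 3
  [\sin^{2}{\left(y \right)}]:  \frac{D^{2}}{3} = \frac{1}{3}
These equations allow (A, B, C, D) = (-2, -2, -3, 1) or (2, 2, 3, -1).
Impose the point condition(s):
  u(0, 0) = 4  ⟹  B + C + D = 4
Only A = 2, B = 2, C = 3, D = -1 satisfies everything.
Hence u(x, y) = 2 x^{2} + 3 e^{y} - \cos{\left(y \right)} + 2 e^{- x}.

Answer: u(x, y) = 2 x^{2} + 3 e^{y} - \cos{\left(y \right)} + 2 e^{- x}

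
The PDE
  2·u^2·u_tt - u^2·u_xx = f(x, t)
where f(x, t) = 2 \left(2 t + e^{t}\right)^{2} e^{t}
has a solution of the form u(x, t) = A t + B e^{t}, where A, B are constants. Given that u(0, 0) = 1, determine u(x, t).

Answer: u(x, t) = 2 t + e^{t}

Derivation:
Substitute the ansatz u = A t + B e^{t} into the left-hand side.
Derivatives of the ansatz:
  u_tt = B e^{t}
  u_xx = 0
Term by term:
  2·u^2·u_tt = 2 A^{2} B t^{2} e^{t} + 4 A B^{2} t e^{2 t} + 2 B^{3} e^{3 t}
  -u^2·u_xx = 0
So the left-hand side equals
  2 A^{2} B t^{2} e^{t} + 4 A B^{2} t e^{2 t} + 2 B^{3} e^{3 t}
This must equal f(x, t) identically; expanded, f = 8 t^{2} e^{t} + 8 t e^{2 t} + 2 e^{3 t}.
Matching coefficients of the independent functions:
  [t e^{2 t}]:  4 A B^{2} = 8
  [t^{2} e^{t}]:  2 A^{2} B = 8
  [e^{3 t}]:  2 B^{3} = 2
Solving: A = 2, B = 1.
Check against the point condition:
  u(0, 0) = 1  ⟹  B = 1  ✓
Hence u(x, t) = 2 t + e^{t}.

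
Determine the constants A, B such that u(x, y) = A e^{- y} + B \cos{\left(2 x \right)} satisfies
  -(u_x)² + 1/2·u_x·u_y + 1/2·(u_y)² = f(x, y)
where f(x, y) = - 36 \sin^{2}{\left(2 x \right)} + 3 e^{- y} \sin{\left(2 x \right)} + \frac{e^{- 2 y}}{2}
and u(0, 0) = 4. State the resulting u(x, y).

Answer: u(x, y) = 3 \cos{\left(2 x \right)} + e^{- y}

Derivation:
Substitute the ansatz u = A e^{- y} + B \cos{\left(2 x \right)} into the left-hand side.
Derivatives of the ansatz:
  u_x = - 2 B \sin{\left(2 x \right)}
  u_y = - A e^{- y}
Term by term:
  -(u_x)² = - 4 B^{2} \sin^{2}{\left(2 x \right)}
  1/2·u_x·u_y = A B e^{- y} \sin{\left(2 x \right)}
  1/2·(u_y)² = \frac{A^{2} e^{- 2 y}}{2}
So the left-hand side equals
  \frac{A^{2} e^{- 2 y}}{2} + A B e^{- y} \sin{\left(2 x \right)} - 4 B^{2} \sin^{2}{\left(2 x \right)}
This must equal f(x, y) = - 36 \sin^{2}{\left(2 x \right)} + 3 e^{- y} \sin{\left(2 x \right)} + \frac{e^{- 2 y}}{2} identically.
Matching coefficients of the independent functions:
  [e^{- y} \sin{\left(2 x \right)}]:  A B = 3
  [e^{- 2 y}]:  \frac{A^{2}}{2} = \frac{1}{2}
  [\sin^{2}{\left(2 x \right)}]:  - 4 B^{2} = -36
These equations allow (A, B) = (-1, -3) or (1, 3).
Impose the point condition(s):
  u(0, 0) = 4  ⟹  A + B = 4
Only A = 1, B = 3 satisfies everything.
Hence u(x, y) = 3 \cos{\left(2 x \right)} + e^{- y}.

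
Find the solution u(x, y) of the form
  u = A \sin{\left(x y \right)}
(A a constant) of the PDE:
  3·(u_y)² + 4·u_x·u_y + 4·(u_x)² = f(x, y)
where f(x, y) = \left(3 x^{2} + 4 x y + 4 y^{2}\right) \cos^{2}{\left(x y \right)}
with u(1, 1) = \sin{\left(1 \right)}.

Substitute the ansatz u = A \sin{\left(x y \right)} into the left-hand side.
Derivatives of the ansatz:
  u_y = A x \cos{\left(x y \right)}
  u_x = A y \cos{\left(x y \right)}
Term by term:
  3·(u_y)² = 3 A^{2} x^{2} \cos^{2}{\left(x y \right)}
  4·u_x·u_y = 4 A^{2} x y \cos^{2}{\left(x y \right)}
  4·(u_x)² = 4 A^{2} y^{2} \cos^{2}{\left(x y \right)}
So the left-hand side equals
  3 A^{2} x^{2} \cos^{2}{\left(x y \right)} + 4 A^{2} x y \cos^{2}{\left(x y \right)} + 4 A^{2} y^{2} \cos^{2}{\left(x y \right)}
This must equal f(x, y) identically; expanded, f = 3 x^{2} \cos^{2}{\left(x y \right)} + 4 x y \cos^{2}{\left(x y \right)} + 4 y^{2} \cos^{2}{\left(x y \right)}.
Matching coefficients of the independent functions:
  [x^{2} \cos^{2}{\left(x y \right)}]:  3 A^{2} = 3
  [y^{2} \cos^{2}{\left(x y \right)}, x y \cos^{2}{\left(x y \right)}]:  4 A^{2} = 4
These equations allow (A) = (-1) or (1).
Impose the point condition(s):
  u(1, 1) = \sin{\left(1 \right)}  ⟹  A \sin{\left(1 \right)} = \sin{\left(1 \right)}
Only A = 1 satisfies everything.
Hence u(x, y) = \sin{\left(x y \right)}.

Answer: u(x, y) = \sin{\left(x y \right)}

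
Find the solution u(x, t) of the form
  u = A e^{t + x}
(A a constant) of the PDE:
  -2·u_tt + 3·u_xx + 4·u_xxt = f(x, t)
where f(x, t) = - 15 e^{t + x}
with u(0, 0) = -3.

Substitute the ansatz u = A e^{t + x} into the left-hand side.
Derivatives of the ansatz:
  u_tt = A e^{t} e^{x}
  u_xx = A e^{t} e^{x}
  u_xxt = A e^{t} e^{x}
Term by term:
  -2·u_tt = - 2 A e^{t} e^{x}
  3·u_xx = 3 A e^{t} e^{x}
  4·u_xxt = 4 A e^{t} e^{x}
So the left-hand side equals
  5 A e^{t} e^{x}
This must equal f(x, t) identically; expanded, f = - 15 e^{t} e^{x}.
Matching coefficients of the independent functions:
  [e^{t} e^{x}]:  5 A = -15
Solving: A = -3.
Check against the point condition:
  u(0, 0) = -3  ⟹  A = -3  ✓
Hence u(x, t) = - 3 e^{t + x}.

Answer: u(x, t) = - 3 e^{t + x}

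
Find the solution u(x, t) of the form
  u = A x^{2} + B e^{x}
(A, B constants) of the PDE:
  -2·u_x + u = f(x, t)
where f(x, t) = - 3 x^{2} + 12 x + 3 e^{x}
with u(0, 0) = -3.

Substitute the ansatz u = A x^{2} + B e^{x} into the left-hand side.
Derivatives of the ansatz:
  u_x = 2 A x + B e^{x}
Term by term:
  -2·u_x = - 4 A x - 2 B e^{x}
  u = A x^{2} + B e^{x}
So the left-hand side equals
  A x^{2} - 4 A x - B e^{x}
This must equal f(x, t) = - 3 x^{2} + 12 x + 3 e^{x} identically.
Matching coefficients of the independent functions:
  [x]:  - 4 A = 12
  [x^{2}]:  A = -3
  [e^{x}]:  - B = 3
Solving: A = -3, B = -3.
Check against the point condition:
  u(0, 0) = -3  ⟹  B = -3  ✓
Hence u(x, t) = - 3 x^{2} - 3 e^{x}.

Answer: u(x, t) = - 3 x^{2} - 3 e^{x}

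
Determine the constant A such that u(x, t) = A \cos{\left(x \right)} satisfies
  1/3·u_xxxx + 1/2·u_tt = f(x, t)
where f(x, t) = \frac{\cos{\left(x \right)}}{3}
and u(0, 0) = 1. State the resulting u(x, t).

Answer: u(x, t) = \cos{\left(x \right)}

Derivation:
Substitute the ansatz u = A \cos{\left(x \right)} into the left-hand side.
Derivatives of the ansatz:
  u_xxxx = A \cos{\left(x \right)}
  u_tt = 0
Term by term:
  1/3·u_xxxx = \frac{A \cos{\left(x \right)}}{3}
  1/2·u_tt = 0
So the left-hand side equals
  \frac{A \cos{\left(x \right)}}{3}
This must equal f(x, t) = \frac{\cos{\left(x \right)}}{3} identically.
Matching coefficients of the independent functions:
  [\cos{\left(x \right)}]:  \frac{A}{3} = \frac{1}{3}
Solving: A = 1.
Check against the point condition:
  u(0, 0) = 1  ⟹  A = 1  ✓
Hence u(x, t) = \cos{\left(x \right)}.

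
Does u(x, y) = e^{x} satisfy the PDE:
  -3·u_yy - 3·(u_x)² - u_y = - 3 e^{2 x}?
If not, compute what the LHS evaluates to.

Evaluate each term of the left-hand side for u = e^{x}.
Derivatives:
  u_yy = 0
  u_x = e^{x}
  u_y = 0
Terms:
  -3·u_yy = 0
  -3·(u_x)² = - 3 e^{2 x}
  -u_y = 0
Sum: LHS = - 3 e^{2 x}
This is exactly the given right-hand side, so u is a solution.

Answer: Yes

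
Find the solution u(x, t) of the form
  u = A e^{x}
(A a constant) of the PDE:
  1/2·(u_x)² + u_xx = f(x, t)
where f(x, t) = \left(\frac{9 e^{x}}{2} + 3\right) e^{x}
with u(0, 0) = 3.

Substitute the ansatz u = A e^{x} into the left-hand side.
Derivatives of the ansatz:
  u_x = A e^{x}
  u_xx = A e^{x}
Term by term:
  1/2·(u_x)² = \frac{A^{2} e^{2 x}}{2}
  u_xx = A e^{x}
So the left-hand side equals
  \frac{A^{2} e^{2 x}}{2} + A e^{x}
This must equal f(x, t) = \left(\frac{9 e^{x}}{2} + 3\right) e^{x} identically.
Matching coefficients of the independent functions:
  [e^{x}]:  A = 3
  [e^{2 x}]:  \frac{A^{2}}{2} = \frac{9}{2}
Solving: A = 3.
Check against the point condition:
  u(0, 0) = 3  ⟹  A = 3  ✓
Hence u(x, t) = 3 e^{x}.

Answer: u(x, t) = 3 e^{x}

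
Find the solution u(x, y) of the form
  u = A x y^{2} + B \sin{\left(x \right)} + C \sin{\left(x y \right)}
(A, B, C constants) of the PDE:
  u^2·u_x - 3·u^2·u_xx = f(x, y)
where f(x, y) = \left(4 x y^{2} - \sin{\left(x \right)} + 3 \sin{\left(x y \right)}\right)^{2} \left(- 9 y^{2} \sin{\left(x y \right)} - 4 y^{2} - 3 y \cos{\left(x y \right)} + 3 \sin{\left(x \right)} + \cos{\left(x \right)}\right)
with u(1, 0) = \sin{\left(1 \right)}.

Substitute the ansatz u = A x y^{2} + B \sin{\left(x \right)} + C \sin{\left(x y \right)} into the left-hand side.
Derivatives of the ansatz:
  u_x = A y^{2} + B \cos{\left(x \right)} + C y \cos{\left(x y \right)}
  u_xx = - B \sin{\left(x \right)} - C y^{2} \sin{\left(x y \right)}
Term by term:
  u^2·u_x = A^{3} x^{2} y^{6} + A^{2} B x^{2} y^{4} \cos{\left(x \right)} + 2 A^{2} B x y^{4} \sin{\left(x \right)} + A^{2} C x^{2} y^{5} \cos{\left(x y \right)} + 2 A^{2} C x y^{4} \sin{\left(x y \right)} + 2 A B^{2} x y^{2} \sin{\left(x \right)} \cos{\left(x \right)} + A B^{2} y^{2} \sin^{2}{\left(x \right)} + 2 A B C x y^{3} \sin{\left(x \right)} \cos{\left(x y \right)} + 2 A B C x y^{2} \sin{\left(x y \right)} \cos{\left(x \right)} + 2 A B C y^{2} \sin{\left(x \right)} \sin{\left(x y \right)} + 2 A C^{2} x y^{3} \sin{\left(x y \right)} \cos{\left(x y \right)} + A C^{2} y^{2} \sin^{2}{\left(x y \right)} + B^{3} \sin^{2}{\left(x \right)} \cos{\left(x \right)} + B^{2} C y \sin^{2}{\left(x \right)} \cos{\left(x y \right)} + 2 B^{2} C \sin{\left(x \right)} \sin{\left(x y \right)} \cos{\left(x \right)} + 2 B C^{2} y \sin{\left(x \right)} \sin{\left(x y \right)} \cos{\left(x y \right)} + B C^{2} \sin^{2}{\left(x y \right)} \cos{\left(x \right)} + C^{3} y \sin^{2}{\left(x y \right)} \cos{\left(x y \right)}
  -3·u^2·u_xx = 3 A^{2} B x^{2} y^{4} \sin{\left(x \right)} + 3 A^{2} C x^{2} y^{6} \sin{\left(x y \right)} + 6 A B^{2} x y^{2} \sin^{2}{\left(x \right)} + 6 A B C x y^{4} \sin{\left(x \right)} \sin{\left(x y \right)} + 6 A B C x y^{2} \sin{\left(x \right)} \sin{\left(x y \right)} + 6 A C^{2} x y^{4} \sin^{2}{\left(x y \right)} + 3 B^{3} \sin^{3}{\left(x \right)} + 3 B^{2} C y^{2} \sin^{2}{\left(x \right)} \sin{\left(x y \right)} + 6 B^{2} C \sin^{2}{\left(x \right)} \sin{\left(x y \right)} + 6 B C^{2} y^{2} \sin{\left(x \right)} \sin^{2}{\left(x y \right)} + 3 B C^{2} \sin{\left(x \right)} \sin^{2}{\left(x y \right)} + 3 C^{3} y^{2} \sin^{3}{\left(x y \right)}
Sum these and collect like terms in the independent variables.
This must equal f(x, y) identically; expanded, f = - 144 x^{2} y^{6} \sin{\left(x y \right)} - 64 x^{2} y^{6} - 48 x^{2} y^{5} \cos{\left(x y \right)} + 48 x^{2} y^{4} \sin{\left(x \right)} + 16 x^{2} y^{4} \cos{\left(x \right)} + 72 x y^{4} \sin{\left(x \right)} \sin{\left(x y \right)} + 32 x y^{4} \sin{\left(x \right)} - 216 x y^{4} \sin^{2}{\left(x y \right)} - 96 x y^{4} \sin{\left(x y \right)} + 24 x y^{3} \sin{\left(x \right)} \cos{\left(x y \right)} - 72 x y^{3} \sin{\left(x y \right)} \cos{\left(x y \right)} - 24 x y^{2} \sin^{2}{\left(x \right)} + 72 x y^{2} \sin{\left(x \right)} \sin{\left(x y \right)} - 8 x y^{2} \sin{\left(x \right)} \cos{\left(x \right)} + 24 x y^{2} \sin{\left(x y \right)} \cos{\left(x \right)} - 9 y^{2} \sin^{2}{\left(x \right)} \sin{\left(x y \right)} - 4 y^{2} \sin^{2}{\left(x \right)} + 54 y^{2} \sin{\left(x \right)} \sin^{2}{\left(x y \right)} + 24 y^{2} \sin{\left(x \right)} \sin{\left(x y \right)} - 81 y^{2} \sin^{3}{\left(x y \right)} - 36 y^{2} \sin^{2}{\left(x y \right)} - 3 y \sin^{2}{\left(x \right)} \cos{\left(x y \right)} + 18 y \sin{\left(x \right)} \sin{\left(x y \right)} \cos{\left(x y \right)} - 27 y \sin^{2}{\left(x y \right)} \cos{\left(x y \right)} + 3 \sin^{3}{\left(x \right)} - 18 \sin^{2}{\left(x \right)} \sin{\left(x y \right)} + \sin^{2}{\left(x \right)} \cos{\left(x \right)} + 27 \sin{\left(x \right)} \sin^{2}{\left(x y \right)} - 6 \sin{\left(x \right)} \sin{\left(x y \right)} \cos{\left(x \right)} + 9 \sin^{2}{\left(x y \right)} \cos{\left(x \right)}.
Matching coefficients of the independent functions:
(each divided by its leading coefficient; functions giving the same equation are listed together)
  [x^{2} y^{6}]:  A^{3} + 64 = 0
  [y^{2} \sin^{2}{\left(x \right)}, x y^{2} \sin^{2}{\left(x \right)}, x y^{2} \sin{\left(x \right)} \cos{\left(x \right)}]:  A B^{2} + 4 = 0
  [y^{2} \sin^{2}{\left(x y \right)}, x y^{4} \sin^{2}{\left(x y \right)}, x y^{3} \sin{\left(x y \right)} \cos{\left(x y \right)}]:  A C^{2} + 36 = 0
  [y^{2} \sin^{3}{\left(x y \right)}, y \sin^{2}{\left(x y \right)} \cos{\left(x y \right)}]:  C^{3} + 27 = 0
  [\sin{\left(x \right)} \sin^{2}{\left(x y \right)}, \sin^{2}{\left(x y \right)} \cos{\left(x \right)}, y^{2} \sin{\left(x \right)} \sin^{2}{\left(x y \right)}, …]:  B C^{2} - 9 = 0
  [\sin^{2}{\left(x \right)} \sin{\left(x y \right)}, y \sin^{2}{\left(x \right)} \cos{\left(x y \right)}, y^{2} \sin^{2}{\left(x \right)} \sin{\left(x y \right)}, …]:  B^{2} C + 3 = 0
  [\sin^{2}{\left(x \right)} \cos{\left(x \right)}, \sin^{3}{\left(x \right)}]:  B^{3} - 1 = 0
  [x y^{4} \sin{\left(x \right)}, x^{2} y^{4} \sin{\left(x \right)}, x^{2} y^{4} \cos{\left(x \right)}]:  A^{2} B - 16 = 0
  [x y^{4} \sin{\left(x y \right)}, x^{2} y^{5} \cos{\left(x y \right)}, x^{2} y^{6} \sin{\left(x y \right)}]:  A^{2} C + 48 = 0
  [y^{2} \sin{\left(x \right)} \sin{\left(x y \right)}, x y^{2} \sin{\left(x \right)} \sin{\left(x y \right)}, x y^{2} \sin{\left(x y \right)} \cos{\left(x \right)}, …]:  A B C - 12 = 0
Solving: A = -4, B = 1, C = -3.
Check against the point condition:
  u(1, 0) = \sin{\left(1 \right)}  ⟹  B \sin{\left(1 \right)} = \sin{\left(1 \right)}  ✓
Hence u(x, y) = - 4 x y^{2} + \sin{\left(x \right)} - 3 \sin{\left(x y \right)}.

Answer: u(x, y) = - 4 x y^{2} + \sin{\left(x \right)} - 3 \sin{\left(x y \right)}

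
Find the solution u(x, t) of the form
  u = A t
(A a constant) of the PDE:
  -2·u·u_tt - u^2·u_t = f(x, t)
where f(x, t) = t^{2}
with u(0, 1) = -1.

Answer: u(x, t) = - t

Derivation:
Substitute the ansatz u = A t into the left-hand side.
Derivatives of the ansatz:
  u_tt = 0
  u_t = A
Term by term:
  -2·u·u_tt = 0
  -u^2·u_t = - A^{3} t^{2}
So the left-hand side equals
  - A^{3} t^{2}
This must equal f(x, t) = t^{2} identically.
Matching coefficients of the independent functions:
  [t^{2}]:  - A^{3} = 1
Solving: A = -1.
Check against the point condition:
  u(0, 1) = -1  ⟹  A = -1  ✓
Hence u(x, t) = - t.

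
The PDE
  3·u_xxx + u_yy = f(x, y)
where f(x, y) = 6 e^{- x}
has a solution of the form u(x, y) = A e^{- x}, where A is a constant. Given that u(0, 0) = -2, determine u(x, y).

Answer: u(x, y) = - 2 e^{- x}

Derivation:
Substitute the ansatz u = A e^{- x} into the left-hand side.
Derivatives of the ansatz:
  u_xxx = - A e^{- x}
  u_yy = 0
Term by term:
  3·u_xxx = - 3 A e^{- x}
  u_yy = 0
So the left-hand side equals
  - 3 A e^{- x}
This must equal f(x, y) = 6 e^{- x} identically.
Matching coefficients of the independent functions:
  [e^{- x}]:  - 3 A = 6
Solving: A = -2.
Check against the point condition:
  u(0, 0) = -2  ⟹  A = -2  ✓
Hence u(x, y) = - 2 e^{- x}.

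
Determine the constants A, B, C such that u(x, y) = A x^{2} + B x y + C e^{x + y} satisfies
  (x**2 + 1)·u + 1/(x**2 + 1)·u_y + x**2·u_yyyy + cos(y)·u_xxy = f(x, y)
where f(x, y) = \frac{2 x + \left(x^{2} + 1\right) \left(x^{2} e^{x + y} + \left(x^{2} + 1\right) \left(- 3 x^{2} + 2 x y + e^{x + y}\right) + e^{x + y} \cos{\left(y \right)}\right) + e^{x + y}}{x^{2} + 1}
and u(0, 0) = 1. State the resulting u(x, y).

Substitute the ansatz u = A x^{2} + B x y + C e^{x + y} into the left-hand side.
Derivatives of the ansatz:
  u_y = B x + C e^{x} e^{y}
  u_yyyy = C e^{x} e^{y}
  u_xxy = C e^{x} e^{y}
Term by term:
  (x**2 + 1)·u = A x^{4} + A x^{2} + B x^{3} y + B x y + C x^{2} e^{x} e^{y} + C e^{x} e^{y}
  1/(x**2 + 1)·u_y = \frac{B x}{x^{2} + 1} + \frac{C e^{x} e^{y}}{x^{2} + 1}
  x**2·u_yyyy = C x^{2} e^{x} e^{y}
  cos(y)·u_xxy = C e^{x} e^{y} \cos{\left(y \right)}
So the left-hand side equals
  A x^{4} + A x^{2} + B x^{3} y + B x y + \frac{B x}{x^{2} + 1} + 2 C x^{2} e^{x} e^{y} + C e^{x} e^{y} \cos{\left(y \right)} + C e^{x} e^{y} + \frac{C e^{x} e^{y}}{x^{2} + 1}
This must equal f(x, y) identically; expanded, f = - 3 x^{4} + 2 x^{3} y + 2 x^{2} e^{x} e^{y} - 3 x^{2} + 2 x y + \frac{2 x}{x^{2} + 1} + e^{x} e^{y} \cos{\left(y \right)} + e^{x} e^{y} + \frac{e^{x} e^{y}}{x^{2} + 1}.
Matching coefficients of the independent functions:
  [x^{2}, x^{4}]:  A = -3
  [x y, \frac{x}{x^{2} + 1}, x^{3} y]:  B = 2
  [e^{x} e^{y}, \frac{e^{x} e^{y}}{x^{2} + 1}, e^{x} e^{y} \cos{\left(y \right)}]:  C = 1
  [x^{2} e^{x} e^{y}]:  2 C = 2
Solving: A = -3, B = 2, C = 1.
Check against the point condition:
  u(0, 0) = 1  ⟹  C = 1  ✓
Hence u(x, y) = - 3 x^{2} + 2 x y + e^{x + y}.

Answer: u(x, y) = - 3 x^{2} + 2 x y + e^{x + y}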